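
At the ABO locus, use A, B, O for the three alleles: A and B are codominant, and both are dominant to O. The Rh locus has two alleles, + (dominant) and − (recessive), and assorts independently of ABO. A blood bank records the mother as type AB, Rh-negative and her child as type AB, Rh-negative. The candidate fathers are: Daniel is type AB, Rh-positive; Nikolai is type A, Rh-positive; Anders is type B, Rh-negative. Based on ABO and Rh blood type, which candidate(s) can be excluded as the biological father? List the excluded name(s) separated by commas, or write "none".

A candidate is excluded only if no genotype consistent with his phenotype could produce a type AB, Rh-negative child with a type AB, Rh-negative mother.
Every candidate has at least one consistent genotype combination, so none can be excluded.

none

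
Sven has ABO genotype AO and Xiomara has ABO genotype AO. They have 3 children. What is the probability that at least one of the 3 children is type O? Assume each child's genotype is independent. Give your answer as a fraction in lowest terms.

ABO cross AO × AO → 1/4 O, 3/4 A.
So P(type O) = 1/4 per child.
P(none) = (3/4)^3 = 27/64; P(at least one) = 1 − 27/64 = 37/64.

37/64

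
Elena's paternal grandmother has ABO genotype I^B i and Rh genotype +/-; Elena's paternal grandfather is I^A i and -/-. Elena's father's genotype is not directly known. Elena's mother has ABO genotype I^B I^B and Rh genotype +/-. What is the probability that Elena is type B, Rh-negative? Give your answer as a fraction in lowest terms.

9/32

Elena's father's ABO genotype from I^B i × I^A i: 1/4 I^A I^B, 1/4 I^A i, 1/4 I^B i, 1/4 i i.
Crossing each possibility with the mother I^B I^B and summing P(type B): 1/4·1/2 + 1/4·1/2 + 1/4·1 + 1/4·1 = 3/4.
Similarly for Rh via the father's Rh distribution: P(Rh-) = 3/8.
Independent loci: 3/4 × 3/8 = 9/32.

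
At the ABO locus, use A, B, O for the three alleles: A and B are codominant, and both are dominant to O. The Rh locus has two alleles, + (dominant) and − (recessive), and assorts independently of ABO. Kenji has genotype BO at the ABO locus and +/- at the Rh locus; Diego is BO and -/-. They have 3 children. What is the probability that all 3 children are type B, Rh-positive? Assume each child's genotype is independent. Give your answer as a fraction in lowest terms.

27/512

ABO cross BO × BO → 1/4 O, 3/4 B.
Rh cross +/- × -/- → 1/2 Rh+, 1/2 Rh-; so P(type B, Rh-positive) = 3/4 × 1/2 = 3/8 per child.
All 3 independent: (3/8)^3 = 27/512.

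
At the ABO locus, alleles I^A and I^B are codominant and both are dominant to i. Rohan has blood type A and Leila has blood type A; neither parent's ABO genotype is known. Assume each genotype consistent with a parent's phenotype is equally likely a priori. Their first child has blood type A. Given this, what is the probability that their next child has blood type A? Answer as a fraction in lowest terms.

Possible genotypes: Rohan ∈ {I^A I^A, I^A i}; Leila ∈ {I^A I^A, I^A i}.
Weight each parental genotype pair by prior × P(type-A child):
  I^A I^A × I^A I^A: posterior weight 4/15; P(next child type A) = 1.
  I^A I^A × I^A i: posterior weight 4/15; P(next child type A) = 1.
  I^A i × I^A I^A: posterior weight 4/15; P(next child type A) = 1.
  I^A i × I^A i: posterior weight 1/5; P(next child type A) = 3/4.
Weighted sum = 19/20.

19/20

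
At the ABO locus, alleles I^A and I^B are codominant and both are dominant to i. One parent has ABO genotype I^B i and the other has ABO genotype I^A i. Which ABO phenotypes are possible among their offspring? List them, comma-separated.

Gametes from I^B i × I^A i give offspring ABO genotypes I^A I^B, I^A i, I^B i, i i, i.e. phenotypes O, A, B, AB.

O, A, B, AB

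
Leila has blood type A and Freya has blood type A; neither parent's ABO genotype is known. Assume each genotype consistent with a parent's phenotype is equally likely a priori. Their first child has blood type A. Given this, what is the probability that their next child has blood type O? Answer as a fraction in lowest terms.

1/20

Possible genotypes: Leila ∈ {AA, AO}; Freya ∈ {AA, AO}.
Weight each parental genotype pair by prior × P(type-A child):
  AA × AA: posterior weight 4/15; P(next child type O) = 0.
  AA × AO: posterior weight 4/15; P(next child type O) = 0.
  AO × AA: posterior weight 4/15; P(next child type O) = 0.
  AO × AO: posterior weight 1/5; P(next child type O) = 1/4.
Weighted sum = 1/20.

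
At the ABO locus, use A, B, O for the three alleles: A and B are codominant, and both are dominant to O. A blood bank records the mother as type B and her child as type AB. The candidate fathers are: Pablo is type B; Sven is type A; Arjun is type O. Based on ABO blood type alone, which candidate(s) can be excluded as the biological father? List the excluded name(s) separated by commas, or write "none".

Pablo, Arjun

A candidate is excluded only if no genotype consistent with his phenotype could produce a type AB child with a type B mother.
Pablo (type B): no genotype consistent with that phenotype can produce a type-AB child with a type-B mother.
Arjun (type O): no genotype consistent with that phenotype can produce a type-AB child with a type-B mother.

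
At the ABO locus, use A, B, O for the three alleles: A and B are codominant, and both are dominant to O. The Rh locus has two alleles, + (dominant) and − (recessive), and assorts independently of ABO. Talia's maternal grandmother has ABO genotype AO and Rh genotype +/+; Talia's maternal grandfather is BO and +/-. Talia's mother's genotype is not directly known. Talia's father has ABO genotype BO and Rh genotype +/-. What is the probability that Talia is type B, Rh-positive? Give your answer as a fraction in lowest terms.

7/16

Talia's mother's ABO genotype from AO × BO: 1/4 AB, 1/4 AO, 1/4 BO, 1/4 OO.
Crossing each possibility with the father BO and summing P(type B): 1/4·1/2 + 1/4·1/4 + 1/4·3/4 + 1/4·1/2 = 1/2.
Similarly for Rh via the mother's Rh distribution: P(Rh+) = 7/8.
Independent loci: 1/2 × 7/8 = 7/16.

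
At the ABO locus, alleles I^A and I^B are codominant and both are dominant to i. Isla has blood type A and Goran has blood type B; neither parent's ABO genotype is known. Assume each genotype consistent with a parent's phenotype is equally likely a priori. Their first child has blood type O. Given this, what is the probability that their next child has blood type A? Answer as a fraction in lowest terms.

1/4

Possible genotypes: Isla ∈ {I^A I^A, I^A i}; Goran ∈ {I^B I^B, I^B i}.
Weight each parental genotype pair by prior × P(type-O child):
  I^A i × I^B i: posterior weight 1; P(next child type A) = 1/4.
Weighted sum = 1/4.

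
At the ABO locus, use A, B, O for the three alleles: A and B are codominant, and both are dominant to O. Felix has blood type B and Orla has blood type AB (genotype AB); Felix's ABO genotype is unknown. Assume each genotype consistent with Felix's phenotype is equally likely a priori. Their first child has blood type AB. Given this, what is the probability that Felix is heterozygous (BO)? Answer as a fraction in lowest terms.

Possible genotypes: Felix ∈ {BB, BO}; Orla ∈ {AB}.
Weight each parental genotype pair by prior × P(type-AB child):
  BB × AB: posterior weight 2/3.
  BO × AB: posterior weight 1/3.
Sum the posterior weight over pairs where Felix is BO: 1/3.

1/3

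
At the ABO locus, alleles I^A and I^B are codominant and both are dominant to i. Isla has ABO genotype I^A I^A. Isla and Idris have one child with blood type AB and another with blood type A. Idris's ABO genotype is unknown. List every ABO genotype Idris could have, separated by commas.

I^A I^B, I^B i

For each candidate genotype of Idris, check whether crossing it with I^A I^A can produce every observed child phenotype.
  I^A I^A → possible child types {A} ✗
  I^A I^B → possible child types {A, AB} ✓
  I^A i → possible child types {A} ✗
  I^B I^B → possible child types {AB} ✗
  I^B i → possible child types {A, AB} ✓
  i i → possible child types {A} ✗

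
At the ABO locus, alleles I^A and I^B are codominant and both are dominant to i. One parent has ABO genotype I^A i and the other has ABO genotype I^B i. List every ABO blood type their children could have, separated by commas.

Gametes from I^A i × I^B i give offspring ABO genotypes I^A I^B, I^A i, I^B i, i i, i.e. phenotypes O, A, B, AB.

O, A, B, AB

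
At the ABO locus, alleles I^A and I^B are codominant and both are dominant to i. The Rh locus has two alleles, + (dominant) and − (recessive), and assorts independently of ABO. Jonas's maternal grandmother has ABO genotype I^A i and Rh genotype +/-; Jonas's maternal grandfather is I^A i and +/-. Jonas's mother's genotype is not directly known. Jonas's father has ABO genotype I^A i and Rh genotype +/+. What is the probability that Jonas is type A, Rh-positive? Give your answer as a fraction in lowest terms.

Jonas's mother's ABO genotype from I^A i × I^A i: 1/4 I^A I^A, 1/2 I^A i, 1/4 i i.
Crossing each possibility with the father I^A i and summing P(type A): 1/4·1 + 1/2·3/4 + 1/4·1/2 = 3/4.
Similarly for Rh via the mother's Rh distribution: P(Rh+) = 1.
Independent loci: 3/4 × 1 = 3/4.

3/4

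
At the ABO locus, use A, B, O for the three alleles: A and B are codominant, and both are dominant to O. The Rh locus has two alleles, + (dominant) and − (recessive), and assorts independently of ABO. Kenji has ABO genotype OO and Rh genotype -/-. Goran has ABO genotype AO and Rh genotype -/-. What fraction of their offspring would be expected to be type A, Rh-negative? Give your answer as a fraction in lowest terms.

1/2

ABO cross OO × AO → offspring phenotypes: 1/2 O, 1/2 A.
Rh cross -/- × -/- → 1 Rh-.
Independent loci: P(type A, Rh-negative) = 1/2 × 1 = 1/2.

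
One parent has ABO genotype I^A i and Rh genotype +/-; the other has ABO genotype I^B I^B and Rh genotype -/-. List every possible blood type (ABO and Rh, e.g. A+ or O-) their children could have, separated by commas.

B+, B-, AB+, AB-

Gametes from I^A i × I^B I^B give offspring ABO genotypes I^A I^B, I^B i, i.e. phenotypes B, AB.
Rh cross +/- × -/- → phenotypes Rh+, Rh-.
Combining independently: B+, B-, AB+, AB-.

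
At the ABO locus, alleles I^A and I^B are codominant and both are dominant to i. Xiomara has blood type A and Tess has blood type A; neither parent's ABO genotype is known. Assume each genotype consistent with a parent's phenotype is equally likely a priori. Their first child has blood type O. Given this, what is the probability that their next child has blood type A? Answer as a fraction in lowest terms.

Possible genotypes: Xiomara ∈ {I^A I^A, I^A i}; Tess ∈ {I^A I^A, I^A i}.
Weight each parental genotype pair by prior × P(type-O child):
  I^A i × I^A i: posterior weight 1; P(next child type A) = 3/4.
Weighted sum = 3/4.

3/4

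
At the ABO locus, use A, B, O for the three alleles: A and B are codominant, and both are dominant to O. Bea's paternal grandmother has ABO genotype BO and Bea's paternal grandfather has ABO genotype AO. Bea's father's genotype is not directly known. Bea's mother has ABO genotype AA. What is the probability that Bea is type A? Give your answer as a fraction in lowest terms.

Bea's father's ABO genotype from BO × AO: 1/4 AB, 1/4 AO, 1/4 BO, 1/4 OO.
Crossing each possibility with the mother AA and summing P(type A): 1/4·1/2 + 1/4·1 + 1/4·1/2 + 1/4·1 = 3/4.

3/4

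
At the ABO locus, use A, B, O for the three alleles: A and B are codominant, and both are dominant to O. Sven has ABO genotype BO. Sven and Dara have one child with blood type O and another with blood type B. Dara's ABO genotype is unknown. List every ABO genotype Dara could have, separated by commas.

AO, BO, OO

For each candidate genotype of Dara, check whether crossing it with BO can produce every observed child phenotype.
  AA → possible child types {A, AB} ✗
  AB → possible child types {A, B, AB} ✗
  AO → possible child types {O, A, B, AB} ✓
  BB → possible child types {B} ✗
  BO → possible child types {O, B} ✓
  OO → possible child types {O, B} ✓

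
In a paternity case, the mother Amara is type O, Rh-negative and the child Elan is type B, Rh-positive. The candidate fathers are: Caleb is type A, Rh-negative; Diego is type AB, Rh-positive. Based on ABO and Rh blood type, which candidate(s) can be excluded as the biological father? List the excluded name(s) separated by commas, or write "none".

A candidate is excluded only if no genotype consistent with his phenotype could produce a type B, Rh-positive child with a type O, Rh-negative mother.
Caleb (type A, Rh-): no genotype consistent with that phenotype can produce a type-B Rh+ child with a type-O mother.

Caleb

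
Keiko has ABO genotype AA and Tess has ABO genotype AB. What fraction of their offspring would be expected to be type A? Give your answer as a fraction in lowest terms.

1/2

ABO cross AA × AB → offspring phenotypes: 1/2 A, 1/2 AB.
So P(type A) = 1/2.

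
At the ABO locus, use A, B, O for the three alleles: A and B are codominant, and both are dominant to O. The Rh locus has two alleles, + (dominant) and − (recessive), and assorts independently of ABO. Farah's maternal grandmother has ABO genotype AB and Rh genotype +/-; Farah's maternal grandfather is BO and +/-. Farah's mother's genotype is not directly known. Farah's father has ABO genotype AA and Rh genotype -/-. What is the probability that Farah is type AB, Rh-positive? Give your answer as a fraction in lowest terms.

Farah's mother's ABO genotype from AB × BO: 1/4 AB, 1/4 AO, 1/4 BB, 1/4 BO.
Crossing each possibility with the father AA and summing P(type AB): 1/4·1/2 + 1/4·0 + 1/4·1 + 1/4·1/2 = 1/2.
Similarly for Rh via the mother's Rh distribution: P(Rh+) = 1/2.
Independent loci: 1/2 × 1/2 = 1/4.

1/4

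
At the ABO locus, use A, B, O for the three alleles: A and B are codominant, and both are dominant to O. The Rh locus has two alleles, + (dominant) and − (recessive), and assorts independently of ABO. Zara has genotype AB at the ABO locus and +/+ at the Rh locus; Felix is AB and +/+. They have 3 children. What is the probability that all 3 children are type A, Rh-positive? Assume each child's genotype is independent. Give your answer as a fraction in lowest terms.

1/64

ABO cross AB × AB → 1/4 A, 1/4 B, 1/2 AB.
Rh cross +/+ × +/+ → 1 Rh+; so P(type A, Rh-positive) = 1/4 × 1 = 1/4 per child.
All 3 independent: (1/4)^3 = 1/64.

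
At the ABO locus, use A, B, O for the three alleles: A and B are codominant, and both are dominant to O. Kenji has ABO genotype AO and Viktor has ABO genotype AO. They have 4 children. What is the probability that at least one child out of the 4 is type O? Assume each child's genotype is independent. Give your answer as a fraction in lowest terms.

ABO cross AO × AO → 1/4 O, 3/4 A.
So P(type O) = 1/4 per child.
P(none) = (3/4)^4 = 81/256; P(at least one) = 1 − 81/256 = 175/256.

175/256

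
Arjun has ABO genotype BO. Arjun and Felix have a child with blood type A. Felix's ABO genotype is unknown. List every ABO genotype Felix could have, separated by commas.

AA, AB, AO

For each candidate genotype of Felix, check whether crossing it with BO can produce every observed child phenotype.
  AA → possible child types {A, AB} ✓
  AB → possible child types {A, B, AB} ✓
  AO → possible child types {O, A, B, AB} ✓
  BB → possible child types {B} ✗
  BO → possible child types {O, B} ✗
  OO → possible child types {O, B} ✗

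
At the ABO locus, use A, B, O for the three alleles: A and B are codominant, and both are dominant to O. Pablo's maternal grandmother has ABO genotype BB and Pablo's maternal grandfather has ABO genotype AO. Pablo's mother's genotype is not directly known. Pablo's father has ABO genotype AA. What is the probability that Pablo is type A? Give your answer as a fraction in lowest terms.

1/2

Pablo's mother's ABO genotype from BB × AO: 1/2 AB, 1/2 BO.
Crossing each possibility with the father AA and summing P(type A): 1/2·1/2 + 1/2·1/2 = 1/2.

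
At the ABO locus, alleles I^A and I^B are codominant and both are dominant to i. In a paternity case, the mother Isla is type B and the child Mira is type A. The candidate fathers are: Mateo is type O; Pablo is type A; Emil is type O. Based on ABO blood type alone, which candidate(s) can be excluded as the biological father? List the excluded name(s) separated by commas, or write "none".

A candidate is excluded only if no genotype consistent with his phenotype could produce a type A child with a type B mother.
Mateo (type O): no genotype consistent with that phenotype can produce a type-A child with a type-B mother.
Emil (type O): no genotype consistent with that phenotype can produce a type-A child with a type-B mother.

Mateo, Emil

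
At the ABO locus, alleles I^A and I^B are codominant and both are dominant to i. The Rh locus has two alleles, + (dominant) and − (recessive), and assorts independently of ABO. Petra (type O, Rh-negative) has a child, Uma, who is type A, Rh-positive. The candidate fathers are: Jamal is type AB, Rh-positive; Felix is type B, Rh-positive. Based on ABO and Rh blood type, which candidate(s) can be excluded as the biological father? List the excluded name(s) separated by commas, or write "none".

A candidate is excluded only if no genotype consistent with his phenotype could produce a type A, Rh-positive child with a type O, Rh-negative mother.
Felix (type B, Rh+): no genotype consistent with that phenotype can produce a type-A Rh+ child with a type-O mother.

Felix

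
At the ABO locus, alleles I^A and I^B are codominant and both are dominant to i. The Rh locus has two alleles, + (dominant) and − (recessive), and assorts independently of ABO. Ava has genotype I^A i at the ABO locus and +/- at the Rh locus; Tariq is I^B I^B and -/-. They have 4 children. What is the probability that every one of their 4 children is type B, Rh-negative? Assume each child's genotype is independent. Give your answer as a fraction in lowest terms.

1/256

ABO cross I^A i × I^B I^B → 1/2 B, 1/2 AB.
Rh cross +/- × -/- → 1/2 Rh+, 1/2 Rh-; so P(type B, Rh-negative) = 1/2 × 1/2 = 1/4 per child.
All 4 independent: (1/4)^4 = 1/256.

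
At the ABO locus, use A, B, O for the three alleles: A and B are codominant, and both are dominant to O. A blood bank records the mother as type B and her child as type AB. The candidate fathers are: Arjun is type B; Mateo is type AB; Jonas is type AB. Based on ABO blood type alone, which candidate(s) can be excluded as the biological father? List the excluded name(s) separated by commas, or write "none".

A candidate is excluded only if no genotype consistent with his phenotype could produce a type AB child with a type B mother.
Arjun (type B): no genotype consistent with that phenotype can produce a type-AB child with a type-B mother.

Arjun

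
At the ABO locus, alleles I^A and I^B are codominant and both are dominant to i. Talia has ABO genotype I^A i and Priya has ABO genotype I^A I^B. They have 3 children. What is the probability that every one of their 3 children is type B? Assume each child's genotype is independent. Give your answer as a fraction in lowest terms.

ABO cross I^A i × I^A I^B → 1/2 A, 1/4 B, 1/4 AB.
So P(type B) = 1/4 per child.
All 3 independent: (1/4)^3 = 1/64.

1/64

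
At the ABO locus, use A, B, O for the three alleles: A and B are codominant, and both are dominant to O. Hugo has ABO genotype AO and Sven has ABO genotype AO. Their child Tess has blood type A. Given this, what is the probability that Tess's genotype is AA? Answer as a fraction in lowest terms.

1/3

Cross AO × AO → 1/4 AA, 1/2 AO, 1/4 OO.
Type-A genotypes among offspring: AA (1/4), AO (1/2); total 3/4.
P(AA | type A) = (1/4) / (3/4) = 1/3.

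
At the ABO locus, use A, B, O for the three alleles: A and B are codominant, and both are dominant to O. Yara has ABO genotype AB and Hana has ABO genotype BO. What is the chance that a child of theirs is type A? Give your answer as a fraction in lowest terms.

1/4

ABO cross AB × BO → offspring phenotypes: 1/4 A, 1/2 B, 1/4 AB.
So P(type A) = 1/4.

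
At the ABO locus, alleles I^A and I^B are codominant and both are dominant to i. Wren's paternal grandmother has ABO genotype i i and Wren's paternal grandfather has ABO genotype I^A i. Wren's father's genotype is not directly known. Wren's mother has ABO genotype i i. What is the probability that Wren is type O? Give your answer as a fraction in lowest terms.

Wren's father's ABO genotype from i i × I^A i: 1/2 I^A i, 1/2 i i.
Crossing each possibility with the mother i i and summing P(type O): 1/2·1/2 + 1/2·1 = 3/4.

3/4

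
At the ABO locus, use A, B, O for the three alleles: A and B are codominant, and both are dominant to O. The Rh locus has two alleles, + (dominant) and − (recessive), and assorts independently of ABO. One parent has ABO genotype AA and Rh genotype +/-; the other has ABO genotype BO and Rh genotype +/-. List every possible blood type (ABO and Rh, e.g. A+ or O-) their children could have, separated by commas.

Gametes from AA × BO give offspring ABO genotypes AB, AO, i.e. phenotypes A, AB.
Rh cross +/- × +/- → phenotypes Rh+, Rh-.
Combining independently: A+, A-, AB+, AB-.

A+, A-, AB+, AB-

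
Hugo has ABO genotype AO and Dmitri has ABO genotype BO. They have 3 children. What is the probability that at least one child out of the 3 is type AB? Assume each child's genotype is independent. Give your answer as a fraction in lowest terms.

ABO cross AO × BO → 1/4 O, 1/4 A, 1/4 B, 1/4 AB.
So P(type AB) = 1/4 per child.
P(none) = (3/4)^3 = 27/64; P(at least one) = 1 − 27/64 = 37/64.

37/64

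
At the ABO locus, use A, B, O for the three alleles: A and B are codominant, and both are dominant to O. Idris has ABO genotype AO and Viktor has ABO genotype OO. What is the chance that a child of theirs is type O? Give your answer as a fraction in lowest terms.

1/2

ABO cross AO × OO → offspring phenotypes: 1/2 O, 1/2 A.
So P(type O) = 1/2.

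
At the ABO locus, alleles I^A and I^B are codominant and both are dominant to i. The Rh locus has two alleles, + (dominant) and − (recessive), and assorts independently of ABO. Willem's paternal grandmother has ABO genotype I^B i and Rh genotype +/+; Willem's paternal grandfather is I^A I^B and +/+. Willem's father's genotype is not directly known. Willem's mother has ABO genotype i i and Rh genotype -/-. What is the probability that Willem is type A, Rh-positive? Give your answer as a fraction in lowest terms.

1/4

Willem's father's ABO genotype from I^B i × I^A I^B: 1/4 I^A I^B, 1/4 I^A i, 1/4 I^B I^B, 1/4 I^B i.
Crossing each possibility with the mother i i and summing P(type A): 1/4·1/2 + 1/4·1/2 + 1/4·0 + 1/4·0 = 1/4.
Similarly for Rh via the father's Rh distribution: P(Rh+) = 1.
Independent loci: 1/4 × 1 = 1/4.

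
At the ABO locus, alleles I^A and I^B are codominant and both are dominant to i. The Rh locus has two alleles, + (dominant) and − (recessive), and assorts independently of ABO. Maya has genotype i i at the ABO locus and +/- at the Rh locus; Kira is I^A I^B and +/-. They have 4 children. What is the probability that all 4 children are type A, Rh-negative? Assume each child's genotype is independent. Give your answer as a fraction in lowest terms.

1/4096

ABO cross i i × I^A I^B → 1/2 A, 1/2 B.
Rh cross +/- × +/- → 3/4 Rh+, 1/4 Rh-; so P(type A, Rh-negative) = 1/2 × 1/4 = 1/8 per child.
All 4 independent: (1/8)^4 = 1/4096.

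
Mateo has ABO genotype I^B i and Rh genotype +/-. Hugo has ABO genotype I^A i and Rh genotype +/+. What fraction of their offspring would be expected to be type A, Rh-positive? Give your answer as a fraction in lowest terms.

ABO cross I^B i × I^A i → offspring phenotypes: 1/4 O, 1/4 A, 1/4 B, 1/4 AB.
Rh cross +/- × +/+ → 1 Rh+.
Independent loci: P(type A, Rh-positive) = 1/4 × 1 = 1/4.

1/4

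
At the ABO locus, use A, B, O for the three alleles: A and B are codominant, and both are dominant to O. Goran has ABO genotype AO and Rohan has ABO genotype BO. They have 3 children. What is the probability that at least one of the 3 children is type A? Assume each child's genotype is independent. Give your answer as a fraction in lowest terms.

37/64

ABO cross AO × BO → 1/4 O, 1/4 A, 1/4 B, 1/4 AB.
So P(type A) = 1/4 per child.
P(none) = (3/4)^3 = 27/64; P(at least one) = 1 − 27/64 = 37/64.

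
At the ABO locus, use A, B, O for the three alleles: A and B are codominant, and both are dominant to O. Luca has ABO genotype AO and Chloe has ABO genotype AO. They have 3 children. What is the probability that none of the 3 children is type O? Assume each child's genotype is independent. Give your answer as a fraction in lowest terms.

ABO cross AO × AO → 1/4 O, 3/4 A.
So P(type O) = 1/4 per child.
P(not type O) = 3/4 for one child; (3/4)^3 = 27/64.

27/64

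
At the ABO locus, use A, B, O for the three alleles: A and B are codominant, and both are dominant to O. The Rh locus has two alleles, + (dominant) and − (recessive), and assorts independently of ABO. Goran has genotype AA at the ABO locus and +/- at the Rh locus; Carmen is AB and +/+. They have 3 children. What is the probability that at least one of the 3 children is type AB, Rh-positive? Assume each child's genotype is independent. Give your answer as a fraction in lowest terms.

7/8

ABO cross AA × AB → 1/2 A, 1/2 AB.
Rh cross +/- × +/+ → 1 Rh+; so P(type AB, Rh-positive) = 1/2 × 1 = 1/2 per child.
P(none) = (1/2)^3 = 1/8; P(at least one) = 1 − 1/8 = 7/8.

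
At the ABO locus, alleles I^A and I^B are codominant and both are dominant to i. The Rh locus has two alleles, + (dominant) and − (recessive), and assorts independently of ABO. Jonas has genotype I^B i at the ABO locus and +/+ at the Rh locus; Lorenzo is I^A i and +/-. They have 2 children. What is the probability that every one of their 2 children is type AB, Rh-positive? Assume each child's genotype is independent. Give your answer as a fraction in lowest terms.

1/16

ABO cross I^B i × I^A i → 1/4 O, 1/4 A, 1/4 B, 1/4 AB.
Rh cross +/+ × +/- → 1 Rh+; so P(type AB, Rh-positive) = 1/4 × 1 = 1/4 per child.
All 2 independent: (1/4)^2 = 1/16.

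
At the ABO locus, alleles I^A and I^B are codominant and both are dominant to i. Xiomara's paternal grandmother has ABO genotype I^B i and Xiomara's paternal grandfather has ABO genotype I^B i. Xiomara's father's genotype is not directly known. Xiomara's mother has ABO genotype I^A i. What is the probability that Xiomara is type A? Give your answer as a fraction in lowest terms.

1/4

Xiomara's father's ABO genotype from I^B i × I^B i: 1/4 I^B I^B, 1/2 I^B i, 1/4 i i.
Crossing each possibility with the mother I^A i and summing P(type A): 1/4·0 + 1/2·1/4 + 1/4·1/2 = 1/4.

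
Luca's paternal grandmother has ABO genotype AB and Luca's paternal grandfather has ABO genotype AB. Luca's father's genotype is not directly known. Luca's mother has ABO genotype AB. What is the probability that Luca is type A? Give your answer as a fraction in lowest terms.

1/4

Luca's father's ABO genotype from AB × AB: 1/4 AA, 1/2 AB, 1/4 BB.
Crossing each possibility with the mother AB and summing P(type A): 1/4·1/2 + 1/2·1/4 + 1/4·0 = 1/4.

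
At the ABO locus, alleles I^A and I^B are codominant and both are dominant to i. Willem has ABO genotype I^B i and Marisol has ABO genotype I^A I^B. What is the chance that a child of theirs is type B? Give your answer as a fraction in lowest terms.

1/2

ABO cross I^B i × I^A I^B → offspring phenotypes: 1/4 A, 1/2 B, 1/4 AB.
So P(type B) = 1/2.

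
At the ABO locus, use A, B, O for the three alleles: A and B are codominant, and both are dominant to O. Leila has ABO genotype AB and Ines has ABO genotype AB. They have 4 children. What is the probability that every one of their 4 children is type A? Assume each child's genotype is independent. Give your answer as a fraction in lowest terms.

1/256

ABO cross AB × AB → 1/4 A, 1/4 B, 1/2 AB.
So P(type A) = 1/4 per child.
All 4 independent: (1/4)^4 = 1/256.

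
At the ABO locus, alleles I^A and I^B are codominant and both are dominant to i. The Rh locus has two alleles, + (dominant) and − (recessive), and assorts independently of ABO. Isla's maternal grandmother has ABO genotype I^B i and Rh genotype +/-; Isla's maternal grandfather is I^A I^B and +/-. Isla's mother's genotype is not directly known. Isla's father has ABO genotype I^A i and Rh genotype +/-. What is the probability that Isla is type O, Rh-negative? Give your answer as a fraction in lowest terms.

Isla's mother's ABO genotype from I^B i × I^A I^B: 1/4 I^A I^B, 1/4 I^A i, 1/4 I^B I^B, 1/4 I^B i.
Crossing each possibility with the father I^A i and summing P(type O): 1/4·0 + 1/4·1/4 + 1/4·0 + 1/4·1/4 = 1/8.
Similarly for Rh via the mother's Rh distribution: P(Rh-) = 1/4.
Independent loci: 1/8 × 1/4 = 1/32.

1/32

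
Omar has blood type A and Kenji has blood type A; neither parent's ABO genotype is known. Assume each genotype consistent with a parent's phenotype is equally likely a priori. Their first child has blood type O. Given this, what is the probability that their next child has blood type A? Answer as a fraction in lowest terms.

Possible genotypes: Omar ∈ {I^A I^A, I^A i}; Kenji ∈ {I^A I^A, I^A i}.
Weight each parental genotype pair by prior × P(type-O child):
  I^A i × I^A i: posterior weight 1; P(next child type A) = 3/4.
Weighted sum = 3/4.

3/4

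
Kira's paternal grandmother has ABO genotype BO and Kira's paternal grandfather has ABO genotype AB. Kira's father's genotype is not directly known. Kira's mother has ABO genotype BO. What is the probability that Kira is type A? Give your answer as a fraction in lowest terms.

Kira's father's ABO genotype from BO × AB: 1/4 AB, 1/4 AO, 1/4 BB, 1/4 BO.
Crossing each possibility with the mother BO and summing P(type A): 1/4·1/4 + 1/4·1/4 + 1/4·0 + 1/4·0 = 1/8.

1/8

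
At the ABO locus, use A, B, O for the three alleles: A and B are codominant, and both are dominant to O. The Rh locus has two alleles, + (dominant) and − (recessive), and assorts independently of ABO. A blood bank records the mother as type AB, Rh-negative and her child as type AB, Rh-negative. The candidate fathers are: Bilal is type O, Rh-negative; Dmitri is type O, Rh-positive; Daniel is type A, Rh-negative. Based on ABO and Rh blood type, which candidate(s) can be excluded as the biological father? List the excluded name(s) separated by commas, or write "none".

Bilal, Dmitri

A candidate is excluded only if no genotype consistent with his phenotype could produce a type AB, Rh-negative child with a type AB, Rh-negative mother.
Bilal (type O, Rh-): no genotype consistent with that phenotype can produce a type-AB Rh- child with a type-AB mother.
Dmitri (type O, Rh+): no genotype consistent with that phenotype can produce a type-AB Rh- child with a type-AB mother.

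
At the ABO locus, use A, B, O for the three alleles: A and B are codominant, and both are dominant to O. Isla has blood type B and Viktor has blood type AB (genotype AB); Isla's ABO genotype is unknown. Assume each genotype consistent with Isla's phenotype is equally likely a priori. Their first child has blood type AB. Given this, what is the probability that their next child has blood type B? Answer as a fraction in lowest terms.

1/2

Possible genotypes: Isla ∈ {BB, BO}; Viktor ∈ {AB}.
Weight each parental genotype pair by prior × P(type-AB child):
  BB × AB: posterior weight 2/3; P(next child type B) = 1/2.
  BO × AB: posterior weight 1/3; P(next child type B) = 1/2.
Weighted sum = 1/2.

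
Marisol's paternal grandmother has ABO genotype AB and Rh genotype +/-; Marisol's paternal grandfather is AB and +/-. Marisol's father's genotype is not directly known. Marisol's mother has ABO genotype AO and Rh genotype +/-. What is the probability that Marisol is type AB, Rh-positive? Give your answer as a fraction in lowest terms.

3/16

Marisol's father's ABO genotype from AB × AB: 1/4 AA, 1/2 AB, 1/4 BB.
Crossing each possibility with the mother AO and summing P(type AB): 1/4·0 + 1/2·1/4 + 1/4·1/2 = 1/4.
Similarly for Rh via the father's Rh distribution: P(Rh+) = 3/4.
Independent loci: 1/4 × 3/4 = 3/16.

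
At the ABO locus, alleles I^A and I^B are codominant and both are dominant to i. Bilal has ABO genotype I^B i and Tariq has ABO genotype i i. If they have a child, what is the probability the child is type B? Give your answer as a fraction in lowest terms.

1/2

ABO cross I^B i × i i → offspring phenotypes: 1/2 O, 1/2 B.
So P(type B) = 1/2.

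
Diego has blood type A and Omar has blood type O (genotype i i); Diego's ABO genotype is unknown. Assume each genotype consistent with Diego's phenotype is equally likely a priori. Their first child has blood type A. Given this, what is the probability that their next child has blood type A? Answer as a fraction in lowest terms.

5/6

Possible genotypes: Diego ∈ {I^A I^A, I^A i}; Omar ∈ {i i}.
Weight each parental genotype pair by prior × P(type-A child):
  I^A I^A × i i: posterior weight 2/3; P(next child type A) = 1.
  I^A i × i i: posterior weight 1/3; P(next child type A) = 1/2.
Weighted sum = 5/6.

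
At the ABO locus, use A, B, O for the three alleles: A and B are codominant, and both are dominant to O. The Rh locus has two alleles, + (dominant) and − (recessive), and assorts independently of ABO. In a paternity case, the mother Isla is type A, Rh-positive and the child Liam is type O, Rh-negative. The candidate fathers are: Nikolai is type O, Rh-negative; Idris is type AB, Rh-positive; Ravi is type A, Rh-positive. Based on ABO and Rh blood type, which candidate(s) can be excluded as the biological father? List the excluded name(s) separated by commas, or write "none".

A candidate is excluded only if no genotype consistent with his phenotype could produce a type O, Rh-negative child with a type A, Rh-positive mother.
Idris (type AB, Rh+): no genotype consistent with that phenotype can produce a type-O Rh- child with a type-A mother.

Idris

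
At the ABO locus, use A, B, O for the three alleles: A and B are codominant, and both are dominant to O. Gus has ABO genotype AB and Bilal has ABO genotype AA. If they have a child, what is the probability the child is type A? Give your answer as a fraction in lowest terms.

1/2

ABO cross AB × AA → offspring phenotypes: 1/2 A, 1/2 AB.
So P(type A) = 1/2.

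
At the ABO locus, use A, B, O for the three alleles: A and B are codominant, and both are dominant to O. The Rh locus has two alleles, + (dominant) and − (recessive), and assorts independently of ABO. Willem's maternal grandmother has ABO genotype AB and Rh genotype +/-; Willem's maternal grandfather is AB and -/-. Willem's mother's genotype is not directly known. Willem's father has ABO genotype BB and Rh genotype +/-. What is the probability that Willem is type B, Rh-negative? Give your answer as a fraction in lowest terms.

3/16

Willem's mother's ABO genotype from AB × AB: 1/4 AA, 1/2 AB, 1/4 BB.
Crossing each possibility with the father BB and summing P(type B): 1/4·0 + 1/2·1/2 + 1/4·1 = 1/2.
Similarly for Rh via the mother's Rh distribution: P(Rh-) = 3/8.
Independent loci: 1/2 × 3/8 = 3/16.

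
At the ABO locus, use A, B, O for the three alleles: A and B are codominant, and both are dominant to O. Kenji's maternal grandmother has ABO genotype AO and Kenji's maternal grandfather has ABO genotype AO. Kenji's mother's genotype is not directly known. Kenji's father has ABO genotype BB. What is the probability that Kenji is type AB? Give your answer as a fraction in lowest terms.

Kenji's mother's ABO genotype from AO × AO: 1/4 AA, 1/2 AO, 1/4 OO.
Crossing each possibility with the father BB and summing P(type AB): 1/4·1 + 1/2·1/2 + 1/4·0 = 1/2.

1/2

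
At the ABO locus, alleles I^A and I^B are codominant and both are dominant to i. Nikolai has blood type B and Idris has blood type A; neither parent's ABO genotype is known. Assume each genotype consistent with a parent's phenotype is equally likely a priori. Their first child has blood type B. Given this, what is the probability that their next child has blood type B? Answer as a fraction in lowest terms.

5/12

Possible genotypes: Nikolai ∈ {I^B I^B, I^B i}; Idris ∈ {I^A I^A, I^A i}.
Weight each parental genotype pair by prior × P(type-B child):
  I^B I^B × I^A i: posterior weight 2/3; P(next child type B) = 1/2.
  I^B i × I^A i: posterior weight 1/3; P(next child type B) = 1/4.
Weighted sum = 5/12.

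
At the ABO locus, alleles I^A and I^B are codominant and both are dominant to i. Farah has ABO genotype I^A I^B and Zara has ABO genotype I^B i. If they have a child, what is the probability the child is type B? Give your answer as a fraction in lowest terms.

ABO cross I^A I^B × I^B i → offspring phenotypes: 1/4 A, 1/2 B, 1/4 AB.
So P(type B) = 1/2.

1/2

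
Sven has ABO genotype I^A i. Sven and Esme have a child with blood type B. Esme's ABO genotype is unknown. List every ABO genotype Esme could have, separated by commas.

For each candidate genotype of Esme, check whether crossing it with I^A i can produce every observed child phenotype.
  I^A I^A → possible child types {A} ✗
  I^A I^B → possible child types {A, B, AB} ✓
  I^A i → possible child types {O, A} ✗
  I^B I^B → possible child types {B, AB} ✓
  I^B i → possible child types {O, A, B, AB} ✓
  i i → possible child types {O, A} ✗

I^A I^B, I^B I^B, I^B i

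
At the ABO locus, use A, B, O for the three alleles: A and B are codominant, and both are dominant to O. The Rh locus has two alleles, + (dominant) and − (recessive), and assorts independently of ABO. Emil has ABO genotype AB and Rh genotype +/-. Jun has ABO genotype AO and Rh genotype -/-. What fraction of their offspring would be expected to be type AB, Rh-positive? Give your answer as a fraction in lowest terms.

ABO cross AB × AO → offspring phenotypes: 1/2 A, 1/4 B, 1/4 AB.
Rh cross +/- × -/- → 1/2 Rh+, 1/2 Rh-.
Independent loci: P(type AB, Rh-positive) = 1/4 × 1/2 = 1/8.

1/8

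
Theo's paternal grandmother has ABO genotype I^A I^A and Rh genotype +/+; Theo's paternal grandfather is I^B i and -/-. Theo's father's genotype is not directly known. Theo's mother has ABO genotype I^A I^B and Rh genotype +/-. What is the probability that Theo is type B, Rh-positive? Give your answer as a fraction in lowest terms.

3/16

Theo's father's ABO genotype from I^A I^A × I^B i: 1/2 I^A I^B, 1/2 I^A i.
Crossing each possibility with the mother I^A I^B and summing P(type B): 1/2·1/4 + 1/2·1/4 = 1/4.
Similarly for Rh via the father's Rh distribution: P(Rh+) = 3/4.
Independent loci: 1/4 × 3/4 = 3/16.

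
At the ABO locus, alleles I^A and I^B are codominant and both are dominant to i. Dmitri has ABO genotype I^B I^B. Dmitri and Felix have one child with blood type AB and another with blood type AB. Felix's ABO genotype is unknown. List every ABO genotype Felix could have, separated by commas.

For each candidate genotype of Felix, check whether crossing it with I^B I^B can produce every observed child phenotype.
  I^A I^A → possible child types {AB} ✓
  I^A I^B → possible child types {B, AB} ✓
  I^A i → possible child types {B, AB} ✓
  I^B I^B → possible child types {B} ✗
  I^B i → possible child types {B} ✗
  i i → possible child types {B} ✗

I^A I^A, I^A I^B, I^A i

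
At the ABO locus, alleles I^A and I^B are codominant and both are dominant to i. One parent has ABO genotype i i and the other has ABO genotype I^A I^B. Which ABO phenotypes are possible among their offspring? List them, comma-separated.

A, B

Gametes from i i × I^A I^B give offspring ABO genotypes I^A i, I^B i, i.e. phenotypes A, B.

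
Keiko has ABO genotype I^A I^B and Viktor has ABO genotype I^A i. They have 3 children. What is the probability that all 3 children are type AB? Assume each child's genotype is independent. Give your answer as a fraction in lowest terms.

1/64

ABO cross I^A I^B × I^A i → 1/2 A, 1/4 B, 1/4 AB.
So P(type AB) = 1/4 per child.
All 3 independent: (1/4)^3 = 1/64.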